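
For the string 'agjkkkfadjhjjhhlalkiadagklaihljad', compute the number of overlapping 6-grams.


String 'agjkkkfadjhjjhhlalkiadagklaihljad' has length L = 33.
Number of overlapping n-grams = L - n + 1
Substituting: 33 - 6 + 1 = 28

28


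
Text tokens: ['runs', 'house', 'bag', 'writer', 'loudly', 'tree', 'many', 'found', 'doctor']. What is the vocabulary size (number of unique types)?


Listing all tokens and tracking unique types:
  Token 1: 'runs' -> NEW (unique so far: 1)
  Token 2: 'house' -> NEW (unique so far: 2)
  Token 3: 'bag' -> NEW (unique so far: 3)
  Token 4: 'writer' -> NEW (unique so far: 4)
  Token 5: 'loudly' -> NEW (unique so far: 5)
  Token 6: 'tree' -> NEW (unique so far: 6)
  Token 7: 'many' -> NEW (unique so far: 7)
  Token 8: 'found' -> NEW (unique so far: 8)
  Token 9: 'doctor' -> NEW (unique so far: 9)
Unique types: ('bag', 'doctor', 'found', 'house', 'loudly', 'many', 'runs', 'tree', 'writer')
Vocabulary size: 9

9


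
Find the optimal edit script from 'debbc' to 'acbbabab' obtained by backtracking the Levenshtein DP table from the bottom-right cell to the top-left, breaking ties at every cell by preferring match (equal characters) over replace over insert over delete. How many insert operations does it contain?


Edit distance = 6. Backtracking from cell (5, 8) with preference match > replace > insert > delete,
then listing the resulting alignment 'debbc' -> 'acbbabab' left to right:
  Step 1: insert 'a' [insertion #1]
  Step 2: replace d->c
  Step 3: replace e->b
  Step 4: keep 'b'
  Step 5: insert 'a' [insertion #2]
  Step 6: keep 'b'
  Step 7: insert 'a' [insertion #3]
  Step 8: replace c->b
Total insertions: 3

3


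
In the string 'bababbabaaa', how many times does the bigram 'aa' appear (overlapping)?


Scanning 'bababbabaaa' for bigram 'aa':
  Position 0: 'ba' -> no
  Position 1: 'ab' -> no
  Position 2: 'ba' -> no
  Position 3: 'ab' -> no
  Position 4: 'bb' -> no
  Position 5: 'ba' -> no
  Position 6: 'ab' -> no
  Position 7: 'ba' -> no
  Position 8: 'aa' -> MATCH
  Position 9: 'aa' -> MATCH
Total matches: 2

2


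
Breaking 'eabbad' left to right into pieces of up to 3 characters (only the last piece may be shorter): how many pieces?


'eabbad' has 6 characters.
Chunking with max size 3:
  Chunk 1: 'eab' (positions 0-2)
  Chunk 2: 'bad' (positions 3-5)
Total chunks: ceil(6 / 3) = 2

2


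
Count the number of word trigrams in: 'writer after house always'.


Word trigrams from [4] words:
  Trigram 1: (writer after house)
  Trigram 2: (after house always)
Total word trigrams: 4 - 2 = 2

2


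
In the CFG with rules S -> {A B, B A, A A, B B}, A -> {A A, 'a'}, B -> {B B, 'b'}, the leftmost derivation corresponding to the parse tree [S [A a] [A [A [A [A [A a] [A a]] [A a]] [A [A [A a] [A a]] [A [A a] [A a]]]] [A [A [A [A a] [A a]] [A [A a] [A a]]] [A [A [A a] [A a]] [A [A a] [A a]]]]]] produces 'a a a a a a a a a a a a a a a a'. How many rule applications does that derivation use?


Every bracketed nonterminal node [X ...] in the tree is produced by exactly one rule application.
Reading the tree off as a leftmost derivation:
  Step 1: S  =>  A A   (applied S -> A A)
  Step 2: A A  =>  a A   (applied A -> a)
  Step 3: a A  =>  a A A   (applied A -> A A)
  Step 4: a A A  =>  a A A A   (applied A -> A A)
  Step 5: a A A A  =>  a A A A A   (applied A -> A A)
  Step 6: a A A A A  =>  a A A A A A   (applied A -> A A)
  Step 7: a A A A A A  =>  a a A A A A   (applied A -> a)
  Step 8: a a A A A A  =>  a a a A A A   (applied A -> a)
  Step 9: a a a A A A  =>  a a a a A A   (applied A -> a)
  Step 10: a a a a A A  =>  a a a a A A A   (applied A -> A A)
  Step 11: a a a a A A A  =>  a a a a A A A A   (applied A -> A A)
  Step 12: a a a a A A A A  =>  a a a a a A A A   (applied A -> a)
  Step 13: a a a a a A A A  =>  a a a a a a A A   (applied A -> a)
  Step 14: a a a a a a A A  =>  a a a a a a A A A   (applied A -> A A)
  Step 15: a a a a a a A A A  =>  a a a a a a a A A   (applied A -> a)
  Step 16: a a a a a a a A A  =>  a a a a a a a a A   (applied A -> a)
  Step 17: a a a a a a a a A  =>  a a a a a a a a A A   (applied A -> A A)
  Step 18: a a a a a a a a A A  =>  a a a a a a a a A A A   (applied A -> A A)
  Step 19: a a a a a a a a A A A  =>  a a a a a a a a A A A A   (applied A -> A A)
  Step 20: a a a a a a a a A A A A  =>  a a a a a a a a a A A A   (applied A -> a)
  Step 21: a a a a a a a a a A A A  =>  a a a a a a a a a a A A   (applied A -> a)
  Step 22: a a a a a a a a a a A A  =>  a a a a a a a a a a A A A   (applied A -> A A)
  Step 23: a a a a a a a a a a A A A  =>  a a a a a a a a a a a A A   (applied A -> a)
  Step 24: a a a a a a a a a a a A A  =>  a a a a a a a a a a a a A   (applied A -> a)
  Step 25: a a a a a a a a a a a a A  =>  a a a a a a a a a a a a A A   (applied A -> A A)
  Step 26: a a a a a a a a a a a a A A  =>  a a a a a a a a a a a a A A A   (applied A -> A A)
  Step 27: a a a a a a a a a a a a A A A  =>  a a a a a a a a a a a a a A A   (applied A -> a)
  Step 28: a a a a a a a a a a a a a A A  =>  a a a a a a a a a a a a a a A   (applied A -> a)
  Step 29: a a a a a a a a a a a a a a A  =>  a a a a a a a a a a a a a a A A   (applied A -> A A)
  Step 30: a a a a a a a a a a a a a a A A  =>  a a a a a a a a a a a a a a a A   (applied A -> a)
  Step 31: a a a a a a a a a a a a a a a A  =>  a a a a a a a a a a a a a a a a   (applied A -> a)
Final yield: a a a a a a a a a a a a a a a a
Total rewrite steps: 31

31


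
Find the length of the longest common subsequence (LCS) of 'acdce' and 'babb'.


DP table for LCS of 'acdce' and 'babb':
       b  a  b  b
    0  0  0  0  0
  a 0  0  1  1  1
  c 0  0  1  1  1
  d 0  0  1  1  1
  c 0  0  1  1  1
  e 0  0  1  1  1
LCS: 'a'
LCS length = 1

1


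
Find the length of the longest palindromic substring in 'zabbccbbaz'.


Scanning 'zabbccbbaz' for palindromic substrings.
Substring at positions 0-9: 'zabbccbbaz'.
Check: reverse('zabbccbbaz') = 'zabbccbbaz' -> palindrome confirmed.
No longer palindromic substring exists; longest length = 10

10


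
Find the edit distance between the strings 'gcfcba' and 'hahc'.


Building DP table for s1='gcfcba' (len 6) and s2='hahc' (len 4):
       h  a  h  c
    0  1  2  3  4
  g 1  1  2  3  4
  c 2  2  2  3  3
  f 3  3  3  3  4
  c 4  4  4  4  3
  b 5  5  5  5  4
  a 6  6  5  6  5
Edit distance = dp[6][4] = 5

5


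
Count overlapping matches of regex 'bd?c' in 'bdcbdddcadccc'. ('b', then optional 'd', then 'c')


Pattern: bd?c means 'b', then optional 'd', then 'c'.
Scanning 'bdcbdddcadccc' position-by-position:
  Pos 0: window 'bdc' -> MATCH
  Pos 1: window 'dcb' -> no
  Pos 2: window 'cbd' -> no
  Pos 3: window 'bdd' -> no
  Pos 4: window 'ddd' -> no
  Pos 5: window 'ddc' -> no
  Pos 6: window 'dca' -> no
  Pos 7: window 'cad' -> no
  Pos 8: window 'adc' -> no
  Pos 9: window 'dcc' -> no
  Pos 10: window 'ccc' -> no
  Pos 11: window 'cc' -> no
  Pos 12: window 'c' -> no
Total matches: 1

1


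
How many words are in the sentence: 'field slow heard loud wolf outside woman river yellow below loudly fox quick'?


Counting words by splitting on spaces:
  Word 1: 'field'
  Word 2: 'slow'
  Word 3: 'heard'
  Word 4: 'loud'
  Word 5: 'wolf'
  Word 6: 'outside'
  Word 7: 'woman'
  Word 8: 'river'
  Word 9: 'yellow'
  Word 10: 'below'
  Word 11: 'loudly'
  Word 12: 'fox'
  Word 13: 'quick'
Total words: 13

13


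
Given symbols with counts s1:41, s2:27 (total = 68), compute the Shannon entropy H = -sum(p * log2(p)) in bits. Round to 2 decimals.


Computing entropy H = -sum(p_i * log2(p_i)):
  s1: p = 41/68 = 0.6029, -p*log2(p) = 0.4401
  s2: p = 27/68 = 0.3971, -p*log2(p) = 0.5291
H = sum of terms = 0.9692
Rounded to 2 decimals: 0.97

0.97


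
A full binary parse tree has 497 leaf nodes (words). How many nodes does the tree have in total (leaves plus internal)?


Leaf nodes (terminals): 497
Internal nodes = n - 1 = 497 - 1 = 496
Total = leaves + internal = 497 + 496 = 993

993


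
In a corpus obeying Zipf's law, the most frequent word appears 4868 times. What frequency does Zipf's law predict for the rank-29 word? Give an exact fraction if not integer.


Zipf's law: freq(rank) = f1 / rank
f1 = 4868, rank = 29
freq = 4868 / 29
GCD(4868, 29) = 1
Simplified: 4868/29

4868/29


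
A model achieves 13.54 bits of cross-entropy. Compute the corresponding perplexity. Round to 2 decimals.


Perplexity formula: PP = 2^H
H = 13.54
PP = 2^13.54
Decompose: 2^13.54 = 2^13 * 2^0.54
2^13 = 8192, 2^0.54 ~ 1.4539725
PP ~ 8192 * 1.4539725 = 11910.9427200
Rounded to 2 decimals: 11910.94

11910.94


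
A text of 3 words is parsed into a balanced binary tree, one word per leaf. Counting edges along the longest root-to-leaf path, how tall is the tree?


In a balanced binary tree with n leaves the deepest leaf is ceil(log2(n)) edges below the root.
log2(3) = 1.5850
ceil(1.5850) = 2
height (edges) = 2

2


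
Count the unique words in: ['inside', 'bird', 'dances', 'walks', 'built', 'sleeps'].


Listing all tokens and tracking unique types:
  Token 1: 'inside' -> NEW (unique so far: 1)
  Token 2: 'bird' -> NEW (unique so far: 2)
  Token 3: 'dances' -> NEW (unique so far: 3)
  Token 4: 'walks' -> NEW (unique so far: 4)
  Token 5: 'built' -> NEW (unique so far: 5)
  Token 6: 'sleeps' -> NEW (unique so far: 6)
Unique types: ('bird', 'built', 'dances', 'inside', 'sleeps', 'walks')
Vocabulary size: 6

6


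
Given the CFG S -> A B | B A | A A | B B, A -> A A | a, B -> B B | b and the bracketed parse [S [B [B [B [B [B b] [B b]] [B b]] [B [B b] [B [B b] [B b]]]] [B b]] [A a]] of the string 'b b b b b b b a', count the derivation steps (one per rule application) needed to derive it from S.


Every bracketed nonterminal node [X ...] in the tree is produced by exactly one rule application.
Reading the tree off as a leftmost derivation:
  Step 1: S  =>  B A   (applied S -> B A)
  Step 2: B A  =>  B B A   (applied B -> B B)
  Step 3: B B A  =>  B B B A   (applied B -> B B)
  Step 4: B B B A  =>  B B B B A   (applied B -> B B)
  Step 5: B B B B A  =>  B B B B B A   (applied B -> B B)
  Step 6: B B B B B A  =>  b B B B B A   (applied B -> b)
  Step 7: b B B B B A  =>  b b B B B A   (applied B -> b)
  Step 8: b b B B B A  =>  b b b B B A   (applied B -> b)
  Step 9: b b b B B A  =>  b b b B B B A   (applied B -> B B)
  Step 10: b b b B B B A  =>  b b b b B B A   (applied B -> b)
  Step 11: b b b b B B A  =>  b b b b B B B A   (applied B -> B B)
  Step 12: b b b b B B B A  =>  b b b b b B B A   (applied B -> b)
  Step 13: b b b b b B B A  =>  b b b b b b B A   (applied B -> b)
  Step 14: b b b b b b B A  =>  b b b b b b b A   (applied B -> b)
  Step 15: b b b b b b b A  =>  b b b b b b b a   (applied A -> a)
Final yield: b b b b b b b a
Total rewrite steps: 15

15


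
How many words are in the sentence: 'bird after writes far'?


Counting words by splitting on spaces:
  Word 1: 'bird'
  Word 2: 'after'
  Word 3: 'writes'
  Word 4: 'far'
Total words: 4

4


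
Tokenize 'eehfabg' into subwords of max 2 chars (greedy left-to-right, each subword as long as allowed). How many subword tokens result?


'eehfabg' has 7 characters.
Chunking with max size 2:
  Chunk 1: 'ee' (positions 0-1)
  Chunk 2: 'hf' (positions 2-3)
  Chunk 3: 'ab' (positions 4-5)
  Chunk 4: 'g' (positions 6-6)
Total chunks: ceil(7 / 2) = 4

4


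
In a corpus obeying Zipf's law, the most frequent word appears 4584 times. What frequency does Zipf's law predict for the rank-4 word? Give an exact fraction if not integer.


Zipf's law: freq(rank) = f1 / rank
f1 = 4584, rank = 4
freq = 4584 / 4
= 1146

1146


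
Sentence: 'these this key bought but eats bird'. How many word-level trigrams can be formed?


Word trigrams from [7] words:
  Trigram 1: (these this key)
  Trigram 2: (this key bought)
  Trigram 3: (key bought but)
  Trigram 4: (bought but eats)
  Trigram 5: (but eats bird)
Total word trigrams: 7 - 2 = 5

5


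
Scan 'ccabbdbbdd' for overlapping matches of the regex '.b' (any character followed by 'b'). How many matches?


Pattern: .b means any character followed by 'b'.
Scanning 'ccabbdbbdd' position-by-position:
  Pos 0: window 'cc' -> no
  Pos 1: window 'ca' -> no
  Pos 2: window 'ab' -> MATCH
  Pos 3: window 'bb' -> MATCH
  Pos 4: window 'bd' -> no
  Pos 5: window 'db' -> MATCH
  Pos 6: window 'bb' -> MATCH
  Pos 7: window 'bd' -> no
  Pos 8: window 'dd' -> no
  Pos 9: window 'd' -> no
Total matches: 4

4


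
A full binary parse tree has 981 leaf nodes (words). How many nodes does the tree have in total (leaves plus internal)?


Leaf nodes (terminals): 981
Internal nodes = n - 1 = 981 - 1 = 980
Total = leaves + internal = 981 + 980 = 1961

1961


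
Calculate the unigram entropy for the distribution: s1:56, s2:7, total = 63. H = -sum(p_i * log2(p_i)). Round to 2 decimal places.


Computing entropy H = -sum(p_i * log2(p_i)):
  s1: p = 56/63 = 0.8889, -p*log2(p) = 0.1510
  s2: p = 7/63 = 0.1111, -p*log2(p) = 0.3522
H = sum of terms = 0.5032
Rounded to 2 decimals: 0.50

0.50


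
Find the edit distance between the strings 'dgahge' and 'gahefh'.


Building DP table for s1='dgahge' (len 6) and s2='gahefh' (len 6):
       g  a  h  e  f  h
    0  1  2  3  4  5  6
  d 1  1  2  3  4  5  6
  g 2  1  2  3  4  5  6
  a 3  2  1  2  3  4  5
  h 4  3  2  1  2  3  4
  g 5  4  3  2  2  3  4
  e 6  5  4  3  2  3  4
Edit distance = dp[6][6] = 4

4


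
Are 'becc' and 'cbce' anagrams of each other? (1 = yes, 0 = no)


Sort characters of 'becc': 'bcce'
Sort characters of 'cbce': 'bcce'
Sorted forms match -> they ARE anagrams
Result: 1

1


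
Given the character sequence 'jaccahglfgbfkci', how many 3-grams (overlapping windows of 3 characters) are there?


String 'jaccahglfgbfkci' has length L = 15.
Number of overlapping n-grams = L - n + 1
Substituting: 15 - 3 + 1 = 13

13


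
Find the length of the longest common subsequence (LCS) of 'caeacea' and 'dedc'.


DP table for LCS of 'caeacea' and 'dedc':
       d  e  d  c
    0  0  0  0  0
  c 0  0  0  0  1
  a 0  0  0  0  1
  e 0  0  1  1  1
  a 0  0  1  1  1
  c 0  0  1  1  2
  e 0  0  1  1  2
  a 0  0  1  1  2
LCS: 'ec'
LCS length = 2

2


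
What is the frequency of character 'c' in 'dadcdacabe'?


Scanning 'dadcdacabe' for 'c':
  Position 3: 'c' -> MATCH (count: 1)
  Position 6: 'c' -> MATCH (count: 2)
Total occurrences of 'c': 2

2


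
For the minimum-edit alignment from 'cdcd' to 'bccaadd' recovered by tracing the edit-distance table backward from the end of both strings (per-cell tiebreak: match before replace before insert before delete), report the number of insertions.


Edit distance = 5. Backtracking from cell (4, 7) with preference match > replace > insert > delete,
then listing the resulting alignment 'cdcd' -> 'bccaadd' left to right:
  Step 1: insert 'b' [insertion #1]
  Step 2: insert 'c' [insertion #2]
  Step 3: keep 'c'
  Step 4: insert 'a' [insertion #3]
  Step 5: replace d->a
  Step 6: replace c->d
  Step 7: keep 'd'
Total insertions: 3

3


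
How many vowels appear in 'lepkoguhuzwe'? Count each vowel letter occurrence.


Scanning each character of 'lepkoguhuzwe':
  Position 1: 'l' -> consonant (running count: 0)
  Position 2: 'e' -> vowel (running count: 1)
  Position 3: 'p' -> consonant (running count: 1)
  Position 4: 'k' -> consonant (running count: 1)
  Position 5: 'o' -> vowel (running count: 2)
  Position 6: 'g' -> consonant (running count: 2)
  Position 7: 'u' -> vowel (running count: 3)
  Position 8: 'h' -> consonant (running count: 3)
  Position 9: 'u' -> vowel (running count: 4)
  Position 10: 'z' -> consonant (running count: 4)
  Position 11: 'w' -> consonant (running count: 4)
  Position 12: 'e' -> vowel (running count: 5)
Total vowels: 5

5


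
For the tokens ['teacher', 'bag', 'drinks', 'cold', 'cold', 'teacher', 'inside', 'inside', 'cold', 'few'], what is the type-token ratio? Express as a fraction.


Tokens: 10
Unique types: ('bag', 'cold', 'drinks', 'few', 'inside', 'teacher') = 6
TTR = 6/10
Simplify: divide both by 2 -> 3/5
TTR = 3/5

3/5


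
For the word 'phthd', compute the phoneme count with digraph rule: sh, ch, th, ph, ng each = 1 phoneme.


Parsing 'phthd' greedily, digraphs first:
  'ph' -> digraph (1 consonant phoneme) (phonemes so far: 1)
  'th' -> digraph (1 consonant phoneme) (phonemes so far: 2)
  'd' -> consonant phoneme (phonemes so far: 3)
Total phonemes: 3

3


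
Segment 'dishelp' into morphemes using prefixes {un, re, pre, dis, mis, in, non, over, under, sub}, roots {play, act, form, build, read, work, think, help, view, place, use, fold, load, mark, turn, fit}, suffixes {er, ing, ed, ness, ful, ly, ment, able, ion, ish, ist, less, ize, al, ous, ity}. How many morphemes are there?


Segmenting 'dishelp' against the inventory:
  'dis' -> prefix (morpheme 1)
  'help' -> root (morpheme 2)
Total morphemes: 2

2


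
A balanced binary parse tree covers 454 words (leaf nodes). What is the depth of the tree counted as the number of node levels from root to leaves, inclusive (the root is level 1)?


In a balanced binary tree with n leaves the deepest leaf is ceil(log2(n)) edges below the root,
so counting node levels inclusive of root and leaves gives ceil(log2(n)) + 1 levels.
log2(454) = 8.8265
ceil(8.8265) = 9
levels = 9 + 1 = 10

10


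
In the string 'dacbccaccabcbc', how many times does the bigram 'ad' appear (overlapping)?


Scanning 'dacbccaccabcbc' for bigram 'ad':
  Position 0: 'da' -> no
  Position 1: 'ac' -> no
  Position 2: 'cb' -> no
  Position 3: 'bc' -> no
  Position 4: 'cc' -> no
  Position 5: 'ca' -> no
  Position 6: 'ac' -> no
  Position 7: 'cc' -> no
  Position 8: 'ca' -> no
  Position 9: 'ab' -> no
  Position 10: 'bc' -> no
  Position 11: 'cb' -> no
  Position 12: 'bc' -> no
Total matches: 0

0


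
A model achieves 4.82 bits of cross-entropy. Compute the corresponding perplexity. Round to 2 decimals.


Perplexity formula: PP = 2^H
H = 4.82
PP = 2^4.82
Decompose: 2^4.82 = 2^4 * 2^0.82
2^4 = 16, 2^0.82 ~ 1.7654060
PP ~ 16 * 1.7654060 = 28.2464960
Rounded to 2 decimals: 28.25

28.25


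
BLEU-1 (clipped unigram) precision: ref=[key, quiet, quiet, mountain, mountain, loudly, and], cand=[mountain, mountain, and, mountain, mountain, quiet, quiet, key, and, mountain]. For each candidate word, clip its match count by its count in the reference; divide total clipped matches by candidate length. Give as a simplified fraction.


Reference word counts: {'and': 1, 'key': 1, 'loudly': 1, 'mountain': 2, 'quiet': 2}
Checking each candidate word (with clipping):
  'mountain' -> in reference (ref count 2, used 1/2) -> match (matches: 1)
  'mountain' -> in reference (ref count 2, used 2/2) -> match (matches: 2)
  'and' -> in reference (ref count 1, used 1/1) -> match (matches: 3)
  'mountain' -> ref count 2 already used up (2/2) -> clipped, no match (matches: 3)
  'mountain' -> ref count 2 already used up (2/2) -> clipped, no match (matches: 3)
  'quiet' -> in reference (ref count 2, used 1/2) -> match (matches: 4)
  'quiet' -> in reference (ref count 2, used 2/2) -> match (matches: 5)
  'key' -> in reference (ref count 1, used 1/1) -> match (matches: 6)
  'and' -> ref count 1 already used up (1/1) -> clipped, no match (matches: 6)
  'mountain' -> ref count 2 already used up (2/2) -> clipped, no match (matches: 6)
Clipped matches: 6, Candidate length: 10
Precision = 6/10 = 3/5

3/5


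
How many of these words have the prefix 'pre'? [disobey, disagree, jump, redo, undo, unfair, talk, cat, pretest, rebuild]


Checking each word for prefix 'pre':
  'disobey' -> no (count: 0)
  'disagree' -> no (count: 0)
  'jump' -> no (count: 0)
  'redo' -> no (count: 0)
  'undo' -> no (count: 0)
  'unfair' -> no (count: 0)
  'talk' -> no (count: 0)
  'cat' -> no (count: 0)
  'pretest' -> YES, starts with 'pre' (count: 1)
  'rebuild' -> no (count: 1)
Total with prefix 'pre': 1

1


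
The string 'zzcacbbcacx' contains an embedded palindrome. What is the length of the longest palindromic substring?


Scanning 'zzcacbbcacx' for palindromic substrings.
Substring at positions 2-9: 'cacbbcac'.
Check: reverse('cacbbcac') = 'cacbbcac' -> palindrome confirmed.
Neighbouring characters ('z' / 'x') break symmetry, so it cannot extend further.
No longer palindromic substring exists; longest length = 8

8


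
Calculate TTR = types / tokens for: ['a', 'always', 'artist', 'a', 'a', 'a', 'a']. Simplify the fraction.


Tokens: 7
Unique types: ('a', 'always', 'artist') = 3
TTR = 3/7
Already in lowest terms.

3/7


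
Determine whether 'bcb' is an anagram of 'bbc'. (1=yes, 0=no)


Sort characters of 'bcb': 'bbc'
Sort characters of 'bbc': 'bbc'
Sorted forms match -> they ARE anagrams
Result: 1

1


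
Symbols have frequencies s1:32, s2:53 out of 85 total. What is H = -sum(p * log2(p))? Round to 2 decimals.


Computing entropy H = -sum(p_i * log2(p_i)):
  s1: p = 32/85 = 0.3765, -p*log2(p) = 0.5306
  s2: p = 53/85 = 0.6235, -p*log2(p) = 0.4249
H = sum of terms = 0.9555
Rounded to 2 decimals: 0.96

0.96


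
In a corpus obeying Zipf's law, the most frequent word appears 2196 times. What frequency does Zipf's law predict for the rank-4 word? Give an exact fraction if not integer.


Zipf's law: freq(rank) = f1 / rank
f1 = 2196, rank = 4
freq = 2196 / 4
= 549

549


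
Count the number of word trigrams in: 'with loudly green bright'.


Word trigrams from [4] words:
  Trigram 1: (with loudly green)
  Trigram 2: (loudly green bright)
Total word trigrams: 4 - 2 = 2

2


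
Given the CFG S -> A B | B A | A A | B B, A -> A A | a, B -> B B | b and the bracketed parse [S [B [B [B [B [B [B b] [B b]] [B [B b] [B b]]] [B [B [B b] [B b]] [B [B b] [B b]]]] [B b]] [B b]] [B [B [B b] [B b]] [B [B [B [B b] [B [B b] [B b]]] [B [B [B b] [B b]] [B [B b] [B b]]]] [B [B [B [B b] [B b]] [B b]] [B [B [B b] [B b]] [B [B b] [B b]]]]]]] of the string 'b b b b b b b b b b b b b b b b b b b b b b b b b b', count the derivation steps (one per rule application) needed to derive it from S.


Every bracketed nonterminal node [X ...] in the tree is produced by exactly one rule application.
Reading the tree off as a leftmost derivation:
  Step 1: S  =>  B B   (applied S -> B B)
  Step 2: B B  =>  B B B   (applied B -> B B)
  Step 3: B B B  =>  B B B B   (applied B -> B B)
  Step 4: B B B B  =>  B B B B B   (applied B -> B B)
  Step 5: B B B B B  =>  B B B B B B   (applied B -> B B)
  Step 6: B B B B B B  =>  B B B B B B B   (applied B -> B B)
  Step 7: B B B B B B B  =>  b B B B B B B   (applied B -> b)
  Step 8: b B B B B B B  =>  b b B B B B B   (applied B -> b)
  Step 9: b b B B B B B  =>  b b B B B B B B   (applied B -> B B)
  Step 10: b b B B B B B B  =>  b b b B B B B B   (applied B -> b)
  Step 11: b b b B B B B B  =>  b b b b B B B B   (applied B -> b)
  Step 12: b b b b B B B B  =>  b b b b B B B B B   (applied B -> B B)
  Step 13: b b b b B B B B B  =>  b b b b B B B B B B   (applied B -> B B)
  Step 14: b b b b B B B B B B  =>  b b b b b B B B B B   (applied B -> b)
  Step 15: b b b b b B B B B B  =>  b b b b b b B B B B   (applied B -> b)
  Step 16: b b b b b b B B B B  =>  b b b b b b B B B B B   (applied B -> B B)
  Step 17: b b b b b b B B B B B  =>  b b b b b b b B B B B   (applied B -> b)
  Step 18: b b b b b b b B B B B  =>  b b b b b b b b B B B   (applied B -> b)
  Step 19: b b b b b b b b B B B  =>  b b b b b b b b b B B   (applied B -> b)
  Step 20: b b b b b b b b b B B  =>  b b b b b b b b b b B   (applied B -> b)
  Step 21: b b b b b b b b b b B  =>  b b b b b b b b b b B B   (applied B -> B B)
  Step 22: b b b b b b b b b b B B  =>  b b b b b b b b b b B B B   (applied B -> B B)
  Step 23: b b b b b b b b b b B B B  =>  b b b b b b b b b b b B B   (applied B -> b)
  Step 24: b b b b b b b b b b b B B  =>  b b b b b b b b b b b b B   (applied B -> b)
  Step 25: b b b b b b b b b b b b B  =>  b b b b b b b b b b b b B B   (applied B -> B B)
  Step 26: b b b b b b b b b b b b B B  =>  b b b b b b b b b b b b B B B   (applied B -> B B)
  Step 27: b b b b b b b b b b b b B B B  =>  b b b b b b b b b b b b B B B B   (applied B -> B B)
  Step 28: b b b b b b b b b b b b B B B B  =>  b b b b b b b b b b b b b B B B   (applied B -> b)
  Step 29: b b b b b b b b b b b b b B B B  =>  b b b b b b b b b b b b b B B B B   (applied B -> B B)
  Step 30: b b b b b b b b b b b b b B B B B  =>  b b b b b b b b b b b b b b B B B   (applied B -> b)
  Step 31: b b b b b b b b b b b b b b B B B  =>  b b b b b b b b b b b b b b b B B   (applied B -> b)
  Step 32: b b b b b b b b b b b b b b b B B  =>  b b b b b b b b b b b b b b b B B B   (applied B -> B B)
  Step 33: b b b b b b b b b b b b b b b B B B  =>  b b b b b b b b b b b b b b b B B B B   (applied B -> B B)
  Step 34: b b b b b b b b b b b b b b b B B B B  =>  b b b b b b b b b b b b b b b b B B B   (applied B -> b)
  Step 35: b b b b b b b b b b b b b b b b B B B  =>  b b b b b b b b b b b b b b b b b B B   (applied B -> b)
  Step 36: b b b b b b b b b b b b b b b b b B B  =>  b b b b b b b b b b b b b b b b b B B B   (applied B -> B B)
  Step 37: b b b b b b b b b b b b b b b b b B B B  =>  b b b b b b b b b b b b b b b b b b B B   (applied B -> b)
  Step 38: b b b b b b b b b b b b b b b b b b B B  =>  b b b b b b b b b b b b b b b b b b b B   (applied B -> b)
  Step 39: b b b b b b b b b b b b b b b b b b b B  =>  b b b b b b b b b b b b b b b b b b b B B   (applied B -> B B)
  Step 40: b b b b b b b b b b b b b b b b b b b B B  =>  b b b b b b b b b b b b b b b b b b b B B B   (applied B -> B B)
  Step 41: b b b b b b b b b b b b b b b b b b b B B B  =>  b b b b b b b b b b b b b b b b b b b B B B B   (applied B -> B B)
  Step 42: b b b b b b b b b b b b b b b b b b b B B B B  =>  b b b b b b b b b b b b b b b b b b b b B B B   (applied B -> b)
  Step 43: b b b b b b b b b b b b b b b b b b b b B B B  =>  b b b b b b b b b b b b b b b b b b b b b B B   (applied B -> b)
  Step 44: b b b b b b b b b b b b b b b b b b b b b B B  =>  b b b b b b b b b b b b b b b b b b b b b b B   (applied B -> b)
  Step 45: b b b b b b b b b b b b b b b b b b b b b b B  =>  b b b b b b b b b b b b b b b b b b b b b b B B   (applied B -> B B)
  Step 46: b b b b b b b b b b b b b b b b b b b b b b B B  =>  b b b b b b b b b b b b b b b b b b b b b b B B B   (applied B -> B B)
  Step 47: b b b b b b b b b b b b b b b b b b b b b b B B B  =>  b b b b b b b b b b b b b b b b b b b b b b b B B   (applied B -> b)
  Step 48: b b b b b b b b b b b b b b b b b b b b b b b B B  =>  b b b b b b b b b b b b b b b b b b b b b b b b B   (applied B -> b)
  Step 49: b b b b b b b b b b b b b b b b b b b b b b b b B  =>  b b b b b b b b b b b b b b b b b b b b b b b b B B   (applied B -> B B)
  Step 50: b b b b b b b b b b b b b b b b b b b b b b b b B B  =>  b b b b b b b b b b b b b b b b b b b b b b b b b B   (applied B -> b)
  Step 51: b b b b b b b b b b b b b b b b b b b b b b b b b B  =>  b b b b b b b b b b b b b b b b b b b b b b b b b b   (applied B -> b)
Final yield: b b b b b b b b b b b b b b b b b b b b b b b b b b
Total rewrite steps: 51

51


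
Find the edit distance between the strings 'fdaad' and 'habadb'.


Building DP table for s1='fdaad' (len 5) and s2='habadb' (len 6):
       h  a  b  a  d  b
    0  1  2  3  4  5  6
  f 1  1  2  3  4  5  6
  d 2  2  2  3  4  4  5
  a 3  3  2  3  3  4  5
  a 4  4  3  3  3  4  5
  d 5  5  4  4  4  3  4
Edit distance = dp[5][6] = 4

4


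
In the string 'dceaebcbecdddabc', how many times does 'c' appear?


Scanning 'dceaebcbecdddabc' for 'c':
  Position 1: 'c' -> MATCH (count: 1)
  Position 6: 'c' -> MATCH (count: 2)
  Position 9: 'c' -> MATCH (count: 3)
  Position 15: 'c' -> MATCH (count: 4)
Total occurrences of 'c': 4

4


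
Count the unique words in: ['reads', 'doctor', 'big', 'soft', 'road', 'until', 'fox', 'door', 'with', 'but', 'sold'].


Listing all tokens and tracking unique types:
  Token 1: 'reads' -> NEW (unique so far: 1)
  Token 2: 'doctor' -> NEW (unique so far: 2)
  Token 3: 'big' -> NEW (unique so far: 3)
  Token 4: 'soft' -> NEW (unique so far: 4)
  Token 5: 'road' -> NEW (unique so far: 5)
  Token 6: 'until' -> NEW (unique so far: 6)
  Token 7: 'fox' -> NEW (unique so far: 7)
  Token 8: 'door' -> NEW (unique so far: 8)
  Token 9: 'with' -> NEW (unique so far: 9)
  Token 10: 'but' -> NEW (unique so far: 10)
  Token 11: 'sold' -> NEW (unique so far: 11)
Unique types: ('big', 'but', 'doctor', 'door', 'fox', 'reads', 'road', 'soft', 'sold', 'until', 'with')
Vocabulary size: 11

11


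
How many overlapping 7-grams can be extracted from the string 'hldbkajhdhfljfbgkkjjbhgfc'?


String 'hldbkajhdhfljfbgkkjjbhgfc' has length L = 25.
Number of overlapping n-grams = L - n + 1
Substituting: 25 - 7 + 1 = 19

19


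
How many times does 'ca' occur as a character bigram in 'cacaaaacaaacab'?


Scanning 'cacaaaacaaacab' for bigram 'ca':
  Position 0: 'ca' -> MATCH
  Position 1: 'ac' -> no
  Position 2: 'ca' -> MATCH
  Position 3: 'aa' -> no
  Position 4: 'aa' -> no
  Position 5: 'aa' -> no
  Position 6: 'ac' -> no
  Position 7: 'ca' -> MATCH
  Position 8: 'aa' -> no
  Position 9: 'aa' -> no
  Position 10: 'ac' -> no
  Position 11: 'ca' -> MATCH
  Position 12: 'ab' -> no
Total matches: 4

4


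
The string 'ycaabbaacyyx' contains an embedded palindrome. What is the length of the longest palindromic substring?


Scanning 'ycaabbaacyyx' for palindromic substrings.
Substring at positions 0-9: 'ycaabbaacy'.
Check: reverse('ycaabbaacy') = 'ycaabbaacy' -> palindrome confirmed.
Neighbouring characters ('-' / 'y') break symmetry, so it cannot extend further.
No longer palindromic substring exists; longest length = 10

10


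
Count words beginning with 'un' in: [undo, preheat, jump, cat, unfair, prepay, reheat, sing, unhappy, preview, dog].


Checking each word for prefix 'un':
  'undo' -> YES, starts with 'un' (count: 1)
  'preheat' -> no (count: 1)
  'jump' -> no (count: 1)
  'cat' -> no (count: 1)
  'unfair' -> YES, starts with 'un' (count: 2)
  'prepay' -> no (count: 2)
  'reheat' -> no (count: 2)
  'sing' -> no (count: 2)
  'unhappy' -> YES, starts with 'un' (count: 3)
  'preview' -> no (count: 3)
  'dog' -> no (count: 3)
Total with prefix 'un': 3

3


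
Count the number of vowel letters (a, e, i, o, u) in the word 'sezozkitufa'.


Scanning each character of 'sezozkitufa':
  Position 1: 's' -> consonant (running count: 0)
  Position 2: 'e' -> vowel (running count: 1)
  Position 3: 'z' -> consonant (running count: 1)
  Position 4: 'o' -> vowel (running count: 2)
  Position 5: 'z' -> consonant (running count: 2)
  Position 6: 'k' -> consonant (running count: 2)
  Position 7: 'i' -> vowel (running count: 3)
  Position 8: 't' -> consonant (running count: 3)
  Position 9: 'u' -> vowel (running count: 4)
  Position 10: 'f' -> consonant (running count: 4)
  Position 11: 'a' -> vowel (running count: 5)
Total vowels: 5

5


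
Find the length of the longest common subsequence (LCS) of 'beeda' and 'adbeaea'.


DP table for LCS of 'beeda' and 'adbeaea':
       a  d  b  e  a  e  a
    0  0  0  0  0  0  0  0
  b 0  0  0  1  1  1  1  1
  e 0  0  0  1  2  2  2  2
  e 0  0  0  1  2  2  3  3
  d 0  0  1  1  2  2  3  3
  a 0  1  1  1  2  3  3  4
LCS: 'beea'
LCS length = 4

4


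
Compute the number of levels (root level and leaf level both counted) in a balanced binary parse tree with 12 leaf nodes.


In a balanced binary tree with n leaves the deepest leaf is ceil(log2(n)) edges below the root,
so counting node levels inclusive of root and leaves gives ceil(log2(n)) + 1 levels.
log2(12) = 3.5850
ceil(3.5850) = 4
levels = 4 + 1 = 5

5


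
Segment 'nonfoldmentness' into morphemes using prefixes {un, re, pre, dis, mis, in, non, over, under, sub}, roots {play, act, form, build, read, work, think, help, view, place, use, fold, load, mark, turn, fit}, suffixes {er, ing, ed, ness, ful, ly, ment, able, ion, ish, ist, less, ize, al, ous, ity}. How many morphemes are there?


Segmenting 'nonfoldmentness' against the inventory:
  'non' -> prefix (morpheme 1)
  'fold' -> root (morpheme 2)
  'ment' -> suffix (morpheme 3)
  'ness' -> suffix (morpheme 4)
Total morphemes: 4

4


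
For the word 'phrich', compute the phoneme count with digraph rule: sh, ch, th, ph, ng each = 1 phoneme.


Parsing 'phrich' greedily, digraphs first:
  'ph' -> digraph (1 consonant phoneme) (phonemes so far: 1)
  'r' -> consonant phoneme (phonemes so far: 2)
  'i' -> vowel phoneme (phonemes so far: 3)
  'ch' -> digraph (1 consonant phoneme) (phonemes so far: 4)
Total phonemes: 4

4


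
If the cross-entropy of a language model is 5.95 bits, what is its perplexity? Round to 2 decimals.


Perplexity formula: PP = 2^H
H = 5.95
PP = 2^5.95
Decompose: 2^5.95 = 2^5 * 2^0.95
2^5 = 32, 2^0.95 ~ 1.9318727
PP ~ 32 * 1.9318727 = 61.8199264
Rounded to 2 decimals: 61.82

61.82


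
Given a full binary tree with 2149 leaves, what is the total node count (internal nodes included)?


Leaf nodes (terminals): 2149
Internal nodes = n - 1 = 2149 - 1 = 2148
Total = leaves + internal = 2149 + 2148 = 4297

4297


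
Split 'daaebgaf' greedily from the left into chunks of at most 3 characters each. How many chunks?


'daaebgaf' has 8 characters.
Chunking with max size 3:
  Chunk 1: 'daa' (positions 0-2)
  Chunk 2: 'ebg' (positions 3-5)
  Chunk 3: 'af' (positions 6-7)
Total chunks: ceil(8 / 3) = 3

3


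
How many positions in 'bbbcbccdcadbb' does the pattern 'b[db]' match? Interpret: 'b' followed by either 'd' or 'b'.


Pattern: b[db] means 'b' followed by either 'd' or 'b'.
Scanning 'bbbcbccdcadbb' position-by-position:
  Pos 0: window 'bb' -> MATCH
  Pos 1: window 'bb' -> MATCH
  Pos 2: window 'bc' -> no
  Pos 3: window 'cb' -> no
  Pos 4: window 'bc' -> no
  Pos 5: window 'cc' -> no
  Pos 6: window 'cd' -> no
  Pos 7: window 'dc' -> no
  Pos 8: window 'ca' -> no
  Pos 9: window 'ad' -> no
  Pos 10: window 'db' -> no
  Pos 11: window 'bb' -> MATCH
  Pos 12: window 'b' -> no
Total matches: 3

3


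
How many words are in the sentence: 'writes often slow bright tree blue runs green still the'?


Counting words by splitting on spaces:
  Word 1: 'writes'
  Word 2: 'often'
  Word 3: 'slow'
  Word 4: 'bright'
  Word 5: 'tree'
  Word 6: 'blue'
  Word 7: 'runs'
  Word 8: 'green'
  Word 9: 'still'
  Word 10: 'the'
Total words: 10

10


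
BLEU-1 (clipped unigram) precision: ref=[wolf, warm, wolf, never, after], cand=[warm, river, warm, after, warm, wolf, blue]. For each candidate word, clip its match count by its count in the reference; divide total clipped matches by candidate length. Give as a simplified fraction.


Reference word counts: {'after': 1, 'never': 1, 'warm': 1, 'wolf': 2}
Checking each candidate word (with clipping):
  'warm' -> in reference (ref count 1, used 1/1) -> match (matches: 1)
  'river' -> not in reference -> no match (matches: 1)
  'warm' -> ref count 1 already used up (1/1) -> clipped, no match (matches: 1)
  'after' -> in reference (ref count 1, used 1/1) -> match (matches: 2)
  'warm' -> ref count 1 already used up (1/1) -> clipped, no match (matches: 2)
  'wolf' -> in reference (ref count 2, used 1/2) -> match (matches: 3)
  'blue' -> not in reference -> no match (matches: 3)
Clipped matches: 3, Candidate length: 7
Precision = 3/7

3/7


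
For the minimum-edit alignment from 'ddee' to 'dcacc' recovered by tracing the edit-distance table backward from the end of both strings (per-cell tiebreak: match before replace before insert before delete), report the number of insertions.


Edit distance = 4. Backtracking from cell (4, 5) with preference match > replace > insert > delete,
then listing the resulting alignment 'ddee' -> 'dcacc' left to right:
  Step 1: keep 'd'
  Step 2: insert 'c' [insertion #1]
  Step 3: replace d->a
  Step 4: replace e->c
  Step 5: replace e->c
Total insertions: 1

1


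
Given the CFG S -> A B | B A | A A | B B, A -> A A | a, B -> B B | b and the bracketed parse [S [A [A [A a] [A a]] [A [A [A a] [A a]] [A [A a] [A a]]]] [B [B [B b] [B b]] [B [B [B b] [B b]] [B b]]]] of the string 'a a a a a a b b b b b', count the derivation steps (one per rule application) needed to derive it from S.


Every bracketed nonterminal node [X ...] in the tree is produced by exactly one rule application.
Reading the tree off as a leftmost derivation:
  Step 1: S  =>  A B   (applied S -> A B)
  Step 2: A B  =>  A A B   (applied A -> A A)
  Step 3: A A B  =>  A A A B   (applied A -> A A)
  Step 4: A A A B  =>  a A A B   (applied A -> a)
  Step 5: a A A B  =>  a a A B   (applied A -> a)
  Step 6: a a A B  =>  a a A A B   (applied A -> A A)
  Step 7: a a A A B  =>  a a A A A B   (applied A -> A A)
  Step 8: a a A A A B  =>  a a a A A B   (applied A -> a)
  Step 9: a a a A A B  =>  a a a a A B   (applied A -> a)
  Step 10: a a a a A B  =>  a a a a A A B   (applied A -> A A)
  Step 11: a a a a A A B  =>  a a a a a A B   (applied A -> a)
  Step 12: a a a a a A B  =>  a a a a a a B   (applied A -> a)
  Step 13: a a a a a a B  =>  a a a a a a B B   (applied B -> B B)
  Step 14: a a a a a a B B  =>  a a a a a a B B B   (applied B -> B B)
  Step 15: a a a a a a B B B  =>  a a a a a a b B B   (applied B -> b)
  Step 16: a a a a a a b B B  =>  a a a a a a b b B   (applied B -> b)
  Step 17: a a a a a a b b B  =>  a a a a a a b b B B   (applied B -> B B)
  Step 18: a a a a a a b b B B  =>  a a a a a a b b B B B   (applied B -> B B)
  Step 19: a a a a a a b b B B B  =>  a a a a a a b b b B B   (applied B -> b)
  Step 20: a a a a a a b b b B B  =>  a a a a a a b b b b B   (applied B -> b)
  Step 21: a a a a a a b b b b B  =>  a a a a a a b b b b b   (applied B -> b)
Final yield: a a a a a a b b b b b
Total rewrite steps: 21

21


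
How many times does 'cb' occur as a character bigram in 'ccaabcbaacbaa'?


Scanning 'ccaabcbaacbaa' for bigram 'cb':
  Position 0: 'cc' -> no
  Position 1: 'ca' -> no
  Position 2: 'aa' -> no
  Position 3: 'ab' -> no
  Position 4: 'bc' -> no
  Position 5: 'cb' -> MATCH
  Position 6: 'ba' -> no
  Position 7: 'aa' -> no
  Position 8: 'ac' -> no
  Position 9: 'cb' -> MATCH
  Position 10: 'ba' -> no
  Position 11: 'aa' -> no
Total matches: 2

2


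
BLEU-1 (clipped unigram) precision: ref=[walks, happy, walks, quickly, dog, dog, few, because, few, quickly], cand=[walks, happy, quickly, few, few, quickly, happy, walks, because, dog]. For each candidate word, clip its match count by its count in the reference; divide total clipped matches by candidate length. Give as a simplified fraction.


Reference word counts: {'because': 1, 'dog': 2, 'few': 2, 'happy': 1, 'quickly': 2, 'walks': 2}
Checking each candidate word (with clipping):
  'walks' -> in reference (ref count 2, used 1/2) -> match (matches: 1)
  'happy' -> in reference (ref count 1, used 1/1) -> match (matches: 2)
  'quickly' -> in reference (ref count 2, used 1/2) -> match (matches: 3)
  'few' -> in reference (ref count 2, used 1/2) -> match (matches: 4)
  'few' -> in reference (ref count 2, used 2/2) -> match (matches: 5)
  'quickly' -> in reference (ref count 2, used 2/2) -> match (matches: 6)
  'happy' -> ref count 1 already used up (1/1) -> clipped, no match (matches: 6)
  'walks' -> in reference (ref count 2, used 2/2) -> match (matches: 7)
  'because' -> in reference (ref count 1, used 1/1) -> match (matches: 8)
  'dog' -> in reference (ref count 2, used 1/2) -> match (matches: 9)
Clipped matches: 9, Candidate length: 10
Precision = 9/10

9/10


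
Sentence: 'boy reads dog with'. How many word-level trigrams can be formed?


Word trigrams from [4] words:
  Trigram 1: (boy reads dog)
  Trigram 2: (reads dog with)
Total word trigrams: 4 - 2 = 2

2


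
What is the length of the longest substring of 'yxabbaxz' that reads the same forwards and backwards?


Scanning 'yxabbaxz' for palindromic substrings.
Substring at positions 1-6: 'xabbax'.
Check: reverse('xabbax') = 'xabbax' -> palindrome confirmed.
Neighbouring characters ('y' / 'z') break symmetry, so it cannot extend further.
No longer palindromic substring exists; longest length = 6

6


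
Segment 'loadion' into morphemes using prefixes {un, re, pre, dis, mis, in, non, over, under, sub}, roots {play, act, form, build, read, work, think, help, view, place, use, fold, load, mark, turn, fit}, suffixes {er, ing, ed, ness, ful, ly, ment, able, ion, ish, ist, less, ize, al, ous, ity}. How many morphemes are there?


Segmenting 'loadion' against the inventory:
  'load' -> root (morpheme 1)
  'ion' -> suffix (morpheme 2)
Total morphemes: 2

2
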